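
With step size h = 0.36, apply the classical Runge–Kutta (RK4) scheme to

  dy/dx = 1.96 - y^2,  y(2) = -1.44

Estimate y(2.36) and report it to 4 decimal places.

-1.5119

RK4: k1 = f(x_n, y_n); k2 = f(x_n + h/2, y_n + (h/2)·k1); k3 = f(x_n + h/2, y_n + (h/2)·k2); k4 = f(x_n + h, y_n + h·k3); y_{n+1} = y_n + (h/6)·(k1 + 2k2 + 2k3 + k4).
x=2.000000, y=-1.440000:
  k1 = f(2.000000, -1.440000) = -0.113600
  k2 = f(2.180000, -1.460448) = -0.172908
  k3 = f(2.180000, -1.471124) = -0.204204
  k4 = f(2.360000, -1.513514) = -0.330723
  y ← -1.440000 + (0.36/6)·(k1 + 2k2 + 2k3 + k4) = -1.511913
y(2.36) ≈ -1.5119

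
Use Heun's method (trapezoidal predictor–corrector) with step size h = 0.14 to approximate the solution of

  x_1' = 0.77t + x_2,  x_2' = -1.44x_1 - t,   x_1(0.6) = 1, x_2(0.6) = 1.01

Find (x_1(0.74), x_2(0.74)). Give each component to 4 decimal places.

1.1936, 0.6938

Heun on (x_1,x_2): k1 = f(t_n, state_n); k2 = f(t_n + h, state_n + h·k1); state_{n+1} = state_n + (h/2)·(k1 + k2).
0.600000: (1.000000, 1.010000)
  k1 = (1.472000, -2.040000)
  predictor → (1.206080, 0.724400)
  k2 = (1.294200, -2.476755)
  → (1.193634, 0.693827)
(x_1(0.74), x_2(0.74)) ≈ (1.1936, 0.6938)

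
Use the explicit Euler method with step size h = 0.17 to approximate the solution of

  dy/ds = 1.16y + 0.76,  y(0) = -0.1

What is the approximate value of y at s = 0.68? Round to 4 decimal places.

0.4853

Euler: y_{n+1} = y_n + h·f(s_n, y_n).
s=0.000000, y=-0.100000: f=0.644000 → y ← -0.100000 + 0.17·0.644000 = 0.009480
s=0.170000, y=0.009480: f=0.770997 → y ← 0.009480 + 0.17·0.770997 = 0.140549
s=0.340000, y=0.140549: f=0.923037 → y ← 0.140549 + 0.17·0.923037 = 0.297466
s=0.510000, y=0.297466: f=1.105060 → y ← 0.297466 + 0.17·1.105060 = 0.485326
y(0.68) ≈ 0.4853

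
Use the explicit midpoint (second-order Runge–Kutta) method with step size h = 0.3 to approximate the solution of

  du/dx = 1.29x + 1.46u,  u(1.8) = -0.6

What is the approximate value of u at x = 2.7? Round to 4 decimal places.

Midpoint: k1 = f(x_n, u_n); k2 = f(x_n + h/2, u_n + (h/2)·k1); u_{n+1} = u_n + h·k2.
x=1.800000, u=-0.600000:
  k1 = f(1.800000, -0.600000) = 1.446000
  k2 = f(1.950000, -0.383100) = 1.956174
  u ← -0.600000 + 0.3·1.956174 = -0.013148
x=2.100000, u=-0.013148:
  k1 = f(2.100000, -0.013148) = 2.689804
  k2 = f(2.250000, 0.390323) = 3.472371
  u ← -0.013148 + 0.3·3.472371 = 1.028564
x=2.400000, u=1.028564:
  k1 = f(2.400000, 1.028564) = 4.597703
  k2 = f(2.550000, 1.718219) = 5.798100
  u ← 1.028564 + 0.3·5.798100 = 2.767994
u(2.7) ≈ 2.7680

2.7680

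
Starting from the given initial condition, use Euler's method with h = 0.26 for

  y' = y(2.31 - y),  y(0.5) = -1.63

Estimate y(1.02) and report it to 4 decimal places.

-8.1126

Euler: y_{n+1} = y_n + h·f(s_n, y_n).
s=0.500000, y=-1.630000: f=-6.422200 → y ← -1.630000 + 0.26·(-6.422200) = -3.299772
s=0.760000, y=-3.299772: f=-18.510969 → y ← -3.299772 + 0.26·(-18.510969) = -8.112624
y(1.02) ≈ -8.1126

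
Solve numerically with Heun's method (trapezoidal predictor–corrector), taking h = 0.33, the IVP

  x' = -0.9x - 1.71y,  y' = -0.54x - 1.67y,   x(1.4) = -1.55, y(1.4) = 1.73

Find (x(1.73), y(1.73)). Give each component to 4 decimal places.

-1.7982, 1.2854

Heun on (x,y): k1 = f(t_n, state_n); k2 = f(t_n + h, state_n + h·k1); state_{n+1} = state_n + (h/2)·(k1 + k2).
1.400000: (-1.550000, 1.730000)
  k1 = (-1.563300, -2.052100)
  predictor → (-2.065889, 1.052807)
  k2 = (0.059000, -0.642608)
  → (-1.798209, 1.285373)
(x(1.73), y(1.73)) ≈ (-1.7982, 1.2854)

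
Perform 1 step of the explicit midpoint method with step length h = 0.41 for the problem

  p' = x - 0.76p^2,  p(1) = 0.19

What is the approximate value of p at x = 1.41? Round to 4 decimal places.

0.6368

Midpoint: k1 = f(x_n, p_n); k2 = f(x_n + h/2, p_n + (h/2)·k1); p_{n+1} = p_n + h·k2.
x=1.000000, p=0.190000:
  k1 = f(1.000000, 0.190000) = 0.972564
  k2 = f(1.205000, 0.389376) = 1.089774
  p ← 0.190000 + 0.41·1.089774 = 0.636807
p(1.41) ≈ 0.6368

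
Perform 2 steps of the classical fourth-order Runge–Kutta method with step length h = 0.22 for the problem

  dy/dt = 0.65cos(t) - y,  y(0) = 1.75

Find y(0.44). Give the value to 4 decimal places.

1.3502

RK4: k1 = f(t_n, y_n); k2 = f(t_n + h/2, y_n + (h/2)·k1); k3 = f(t_n + h/2, y_n + (h/2)·k2); k4 = f(t_n + h, y_n + h·k3); y_{n+1} = y_n + (h/6)·(k1 + 2k2 + 2k3 + k4).
t=0.000000, y=1.750000:
  k1 = f(0.000000, 1.750000) = -1.100000
  k2 = f(0.110000, 1.629000) = -0.982929
  k3 = f(0.110000, 1.641878) = -0.995806
  k4 = f(0.220000, 1.530923) = -0.896589
  y ← 1.750000 + (0.22/6)·(k1 + 2k2 + 2k3 + k4) = 1.531684
t=0.220000, y=1.531684:
  k1 = f(0.220000, 1.531684) = -0.897351
  k2 = f(0.330000, 1.432976) = -0.818048
  k3 = f(0.330000, 1.441699) = -0.826772
  k4 = f(0.440000, 1.349795) = -0.761706
  y ← 1.531684 + (0.22/6)·(k1 + 2k2 + 2k3 + k4) = 1.350232
y(0.44) ≈ 1.3502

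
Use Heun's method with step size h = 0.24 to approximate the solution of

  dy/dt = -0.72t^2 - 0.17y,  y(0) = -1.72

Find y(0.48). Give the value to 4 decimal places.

-1.6147

Heun: k1 = f(t_n, y_n); k2 = f(t_n + h, y_n + h·k1); y_{n+1} = y_n + (h/2)·(k1 + k2).
t=0.000000, y=-1.720000:
  k1 = f(0.000000, -1.720000) = 0.292400
  k2 = f(0.240000, -1.649824) = 0.238998
  y ← -1.720000 + (0.24/2)·(0.292400 + 0.238998) = -1.656232
t=0.240000, y=-1.656232:
  k1 = f(0.240000, -1.656232) = 0.240087
  k2 = f(0.480000, -1.598611) = 0.105876
  y ← -1.656232 + (0.24/2)·(0.240087 + 0.105876) = -1.614717
y(0.48) ≈ -1.6147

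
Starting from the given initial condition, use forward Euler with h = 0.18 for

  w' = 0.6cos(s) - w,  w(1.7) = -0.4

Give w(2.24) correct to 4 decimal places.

-0.3076

Euler: w_{n+1} = w_n + h·f(s_n, w_n).
s=1.700000, w=-0.400000: f=0.322693 → w ← -0.400000 + 0.18·0.322693 = -0.341915
s=1.880000, w=-0.341915: f=0.159335 → w ← -0.341915 + 0.18·0.159335 = -0.313235
s=2.060000, w=-0.313235: f=0.031281 → w ← -0.313235 + 0.18·0.031281 = -0.307604
w(2.24) ≈ -0.3076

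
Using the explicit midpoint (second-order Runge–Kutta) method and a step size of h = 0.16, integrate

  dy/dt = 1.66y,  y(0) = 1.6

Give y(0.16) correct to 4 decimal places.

Midpoint: k1 = f(t_n, y_n); k2 = f(t_n + h/2, y_n + (h/2)·k1); y_{n+1} = y_n + h·k2.
t=0.000000, y=1.600000:
  k1 = f(0.000000, 1.600000) = 2.656000
  k2 = f(0.080000, 1.812480) = 3.008717
  y ← 1.600000 + 0.16·3.008717 = 2.081395
y(0.16) ≈ 2.0814

2.0814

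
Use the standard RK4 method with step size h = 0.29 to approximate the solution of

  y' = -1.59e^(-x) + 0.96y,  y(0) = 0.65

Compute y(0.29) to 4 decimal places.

0.3940

RK4: k1 = f(x_n, y_n); k2 = f(x_n + h/2, y_n + (h/2)·k1); k3 = f(x_n + h/2, y_n + (h/2)·k2); k4 = f(x_n + h, y_n + h·k3); y_{n+1} = y_n + (h/6)·(k1 + 2k2 + 2k3 + k4).
x=0.000000, y=0.650000:
  k1 = f(0.000000, 0.650000) = -0.966000
  k2 = f(0.145000, 0.509930) = -0.885853
  k3 = f(0.145000, 0.521551) = -0.874696
  k4 = f(0.290000, 0.396338) = -0.809254
  y ← 0.650000 + (0.29/6)·(k1 + 2k2 + 2k3 + k4) = 0.394010
y(0.29) ≈ 0.3940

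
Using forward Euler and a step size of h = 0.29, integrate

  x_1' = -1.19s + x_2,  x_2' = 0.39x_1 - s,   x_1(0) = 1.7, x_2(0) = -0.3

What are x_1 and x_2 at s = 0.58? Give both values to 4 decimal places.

Euler on (x_1,x_2): x_1_{n+1} = x_1_n + h·x_1', x_2_{n+1} = x_2_n + h·x_2'.
0.000000: (1.700000, -0.300000); f=(-0.300000, 0.663000) → (1.613000, -0.107730)
0.290000: (1.613000, -0.107730); f=(-0.452830, 0.339070) → (1.481679, -0.009400)
(x_1(0.58), x_2(0.58)) ≈ (1.4817, -0.0094)

1.4817, -0.0094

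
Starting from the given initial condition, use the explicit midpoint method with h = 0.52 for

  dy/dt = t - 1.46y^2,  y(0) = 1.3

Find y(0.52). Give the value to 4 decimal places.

Midpoint: k1 = f(t_n, y_n); k2 = f(t_n + h/2, y_n + (h/2)·k1); y_{n+1} = y_n + h·k2.
t=0.000000, y=1.300000:
  k1 = f(0.000000, 1.300000) = -2.467400
  k2 = f(0.260000, 0.658476) = -0.373042
  y ← 1.300000 + 0.52·(-0.373042) = 1.106018
y(0.52) ≈ 1.1060

1.1060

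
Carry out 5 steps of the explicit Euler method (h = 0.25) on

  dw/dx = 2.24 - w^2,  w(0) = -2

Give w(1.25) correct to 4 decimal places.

Euler: w_{n+1} = w_n + h·f(x_n, w_n).
x=0.000000, w=-2.000000: f=-1.760000 → w ← -2.000000 + 0.25·(-1.760000) = -2.440000
x=0.250000, w=-2.440000: f=-3.713600 → w ← -2.440000 + 0.25·(-3.713600) = -3.368400
x=0.500000, w=-3.368400: f=-9.106119 → w ← -3.368400 + 0.25·(-9.106119) = -5.644930
x=0.750000, w=-5.644930: f=-29.625231 → w ← -5.644930 + 0.25·(-29.625231) = -13.051237
x=1.000000, w=-13.051237: f=-168.094795 → w ← -13.051237 + 0.25·(-168.094795) = -55.074936
w(1.25) ≈ -55.0749

-55.0749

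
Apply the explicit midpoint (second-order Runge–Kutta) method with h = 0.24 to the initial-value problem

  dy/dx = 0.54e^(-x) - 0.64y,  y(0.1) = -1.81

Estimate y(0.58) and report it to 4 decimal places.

Midpoint: k1 = f(x_n, y_n); k2 = f(x_n + h/2, y_n + (h/2)·k1); y_{n+1} = y_n + h·k2.
x=0.100000, y=-1.810000:
  k1 = f(0.100000, -1.810000) = 1.647012
  k2 = f(0.220000, -1.612359) = 1.465270
  y ← -1.810000 + 0.24·1.465270 = -1.458335
x=0.340000, y=-1.458335:
  k1 = f(0.340000, -1.458335) = 1.317691
  k2 = f(0.460000, -1.300212) = 1.173029
  y ← -1.458335 + 0.24·1.173029 = -1.176808
y(0.58) ≈ -1.1768

-1.1768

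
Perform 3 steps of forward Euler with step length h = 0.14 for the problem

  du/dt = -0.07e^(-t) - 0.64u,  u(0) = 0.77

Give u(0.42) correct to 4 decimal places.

0.5577

Euler: u_{n+1} = u_n + h·f(t_n, u_n).
t=0.000000, u=0.770000: f=-0.562800 → u ← 0.770000 + 0.14·(-0.562800) = 0.691208
t=0.140000, u=0.691208: f=-0.503228 → u ← 0.691208 + 0.14·(-0.503228) = 0.620756
t=0.280000, u=0.620756: f=-0.450189 → u ← 0.620756 + 0.14·(-0.450189) = 0.557730
u(0.42) ≈ 0.5577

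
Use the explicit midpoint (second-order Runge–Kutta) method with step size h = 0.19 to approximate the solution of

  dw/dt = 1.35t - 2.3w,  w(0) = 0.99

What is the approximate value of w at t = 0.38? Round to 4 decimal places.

Midpoint: k1 = f(t_n, w_n); k2 = f(t_n + h/2, w_n + (h/2)·k1); w_{n+1} = w_n + h·k2.
t=0.000000, w=0.990000:
  k1 = f(0.000000, 0.990000) = -2.277000
  k2 = f(0.095000, 0.773685) = -1.651225
  w ← 0.990000 + 0.19·(-1.651225) = 0.676267
t=0.190000, w=0.676267:
  k1 = f(0.190000, 0.676267) = -1.298914
  k2 = f(0.285000, 0.552870) = -0.886852
  w ← 0.676267 + 0.19·(-0.886852) = 0.507765
w(0.38) ≈ 0.5078

0.5078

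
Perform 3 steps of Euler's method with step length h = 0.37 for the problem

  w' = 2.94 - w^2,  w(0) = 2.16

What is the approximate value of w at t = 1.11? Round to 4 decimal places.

Euler: w_{n+1} = w_n + h·f(t_n, w_n).
t=0.000000, w=2.160000: f=-1.725600 → w ← 2.160000 + 0.37·(-1.725600) = 1.521528
t=0.370000, w=1.521528: f=0.624953 → w ← 1.521528 + 0.37·0.624953 = 1.752760
t=0.740000, w=1.752760: f=-0.132169 → w ← 1.752760 + 0.37·(-0.132169) = 1.703858
w(1.11) ≈ 1.7039

1.7039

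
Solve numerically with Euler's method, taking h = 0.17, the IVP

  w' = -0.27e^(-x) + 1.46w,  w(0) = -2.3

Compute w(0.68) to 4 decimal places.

-5.8009

Euler: w_{n+1} = w_n + h·f(x_n, w_n).
x=0.000000, w=-2.300000: f=-3.628000 → w ← -2.300000 + 0.17·(-3.628000) = -2.916760
x=0.170000, w=-2.916760: f=-4.486259 → w ← -2.916760 + 0.17·(-4.486259) = -3.679424
x=0.340000, w=-3.679424: f=-5.564137 → w ← -3.679424 + 0.17·(-5.564137) = -4.625327
x=0.510000, w=-4.625327: f=-6.915112 → w ← -4.625327 + 0.17·(-6.915112) = -5.800896
w(0.68) ≈ -5.8009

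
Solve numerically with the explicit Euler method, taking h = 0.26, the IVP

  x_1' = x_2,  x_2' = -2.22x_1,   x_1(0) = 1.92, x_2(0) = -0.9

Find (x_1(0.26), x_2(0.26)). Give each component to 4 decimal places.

Euler on (x_1,x_2): x_1_{n+1} = x_1_n + h·x_1', x_2_{n+1} = x_2_n + h·x_2'.
0.000000: (1.920000, -0.900000); f=(-0.900000, -4.262400) → (1.686000, -2.008224)
(x_1(0.26), x_2(0.26)) ≈ (1.6860, -2.0082)

1.6860, -2.0082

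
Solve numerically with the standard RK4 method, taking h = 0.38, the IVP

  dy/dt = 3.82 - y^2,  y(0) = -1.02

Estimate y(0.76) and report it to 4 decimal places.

RK4: k1 = f(t_n, y_n); k2 = f(t_n + h/2, y_n + (h/2)·k1); k3 = f(t_n + h/2, y_n + (h/2)·k2); k4 = f(t_n + h, y_n + h·k3); y_{n+1} = y_n + (h/6)·(k1 + 2k2 + 2k3 + k4).
t=0.000000, y=-1.020000:
  k1 = f(0.000000, -1.020000) = 2.779600
  k2 = f(0.190000, -0.491876) = 3.578058
  k3 = f(0.190000, -0.340169) = 3.704285
  k4 = f(0.380000, 0.387628) = 3.669744
  y ← -1.020000 + (0.38/6)·(k1 + 2k2 + 2k3 + k4) = 0.310889
t=0.380000, y=0.310889:
  k1 = f(0.380000, 0.310889) = 3.723348
  k2 = f(0.570000, 1.018325) = 2.783015
  k3 = f(0.570000, 0.839661) = 3.114969
  k4 = f(0.760000, 1.494577) = 1.586240
  y ← 0.310889 + (0.38/6)·(k1 + 2k2 + 2k3 + k4) = 1.394240
y(0.76) ≈ 1.3942

1.3942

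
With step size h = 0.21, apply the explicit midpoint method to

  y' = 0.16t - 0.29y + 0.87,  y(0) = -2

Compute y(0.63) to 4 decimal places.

-1.1355

Midpoint: k1 = f(t_n, y_n); k2 = f(t_n + h/2, y_n + (h/2)·k1); y_{n+1} = y_n + h·k2.
t=0.000000, y=-2.000000:
  k1 = f(0.000000, -2.000000) = 1.450000
  k2 = f(0.105000, -1.847750) = 1.422648
  y ← -2.000000 + 0.21·1.422648 = -1.701244
t=0.210000, y=-1.701244:
  k1 = f(0.210000, -1.701244) = 1.396961
  k2 = f(0.315000, -1.554563) = 1.371223
  y ← -1.701244 + 0.21·1.371223 = -1.413287
t=0.420000, y=-1.413287:
  k1 = f(0.420000, -1.413287) = 1.347053
  k2 = f(0.525000, -1.271847) = 1.322835
  y ← -1.413287 + 0.21·1.322835 = -1.135492
y(0.63) ≈ -1.1355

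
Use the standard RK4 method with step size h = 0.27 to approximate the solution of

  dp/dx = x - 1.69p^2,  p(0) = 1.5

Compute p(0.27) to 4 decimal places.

0.9167

RK4: k1 = f(x_n, p_n); k2 = f(x_n + h/2, p_n + (h/2)·k1); k3 = f(x_n + h/2, p_n + (h/2)·k2); k4 = f(x_n + h, p_n + h·k3); p_{n+1} = p_n + (h/6)·(k1 + 2k2 + 2k3 + k4).
x=0.000000, p=1.500000:
  k1 = f(0.000000, 1.500000) = -3.802500
  k2 = f(0.135000, 0.986662) = -1.510220
  k3 = f(0.135000, 1.296120) = -2.704078
  k4 = f(0.270000, 0.769899) = -0.731738
  p ← 1.500000 + (0.27/6)·(k1 + 2k2 + 2k3 + k4) = 0.916672
p(0.27) ≈ 0.9167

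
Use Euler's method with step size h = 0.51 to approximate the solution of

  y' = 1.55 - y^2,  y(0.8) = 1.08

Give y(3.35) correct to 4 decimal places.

1.2452

Euler: y_{n+1} = y_n + h·f(s_n, y_n).
s=0.800000, y=1.080000: f=0.383600 → y ← 1.080000 + 0.51·0.383600 = 1.275636
s=1.310000, y=1.275636: f=-0.077247 → y ← 1.275636 + 0.51·(-0.077247) = 1.236240
s=1.820000, y=1.236240: f=0.021711 → y ← 1.236240 + 0.51·0.021711 = 1.247312
s=2.330000, y=1.247312: f=-0.005788 → y ← 1.247312 + 0.51·(-0.005788) = 1.244360
s=2.840000, y=1.244360: f=0.001567 → y ← 1.244360 + 0.51·0.001567 = 1.245160
y(3.35) ≈ 1.2452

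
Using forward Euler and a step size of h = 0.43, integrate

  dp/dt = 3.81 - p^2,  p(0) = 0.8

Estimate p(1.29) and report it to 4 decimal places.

2.0508

Euler: p_{n+1} = p_n + h·f(t_n, p_n).
t=0.000000, p=0.800000: f=3.170000 → p ← 0.800000 + 0.43·3.170000 = 2.163100
t=0.430000, p=2.163100: f=-0.869002 → p ← 2.163100 + 0.43·(-0.869002) = 1.789429
t=0.860000, p=1.789429: f=0.607943 → p ← 1.789429 + 0.43·0.607943 = 2.050845
p(1.29) ≈ 2.0508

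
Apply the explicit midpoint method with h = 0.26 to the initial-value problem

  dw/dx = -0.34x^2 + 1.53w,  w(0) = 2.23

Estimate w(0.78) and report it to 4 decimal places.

7.1172

Midpoint: k1 = f(x_n, w_n); k2 = f(x_n + h/2, w_n + (h/2)·k1); w_{n+1} = w_n + h·k2.
x=0.000000, w=2.230000:
  k1 = f(0.000000, 2.230000) = 3.411900
  k2 = f(0.130000, 2.673547) = 4.084781
  w ← 2.230000 + 0.26·4.084781 = 3.292043
x=0.260000, w=3.292043:
  k1 = f(0.260000, 3.292043) = 5.013842
  k2 = f(0.390000, 3.943842) = 5.982365
  w ← 3.292043 + 0.26·5.982365 = 4.847458
x=0.520000, w=4.847458:
  k1 = f(0.520000, 4.847458) = 7.324675
  k2 = f(0.650000, 5.799666) = 8.729838
  w ← 4.847458 + 0.26·8.729838 = 7.117216
w(0.78) ≈ 7.1172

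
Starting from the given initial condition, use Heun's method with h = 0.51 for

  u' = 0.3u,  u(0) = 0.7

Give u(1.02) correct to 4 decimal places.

Heun: k1 = f(t_n, u_n); k2 = f(t_n + h, u_n + h·k1); u_{n+1} = u_n + (h/2)·(k1 + k2).
t=0.000000, u=0.700000:
  k1 = f(0.000000, 0.700000) = 0.210000
  k2 = f(0.510000, 0.807100) = 0.242130
  u ← 0.700000 + (0.51/2)·(0.210000 + 0.242130) = 0.815293
t=0.510000, u=0.815293:
  k1 = f(0.510000, 0.815293) = 0.244588
  k2 = f(1.020000, 0.940033) = 0.282010
  u ← 0.815293 + (0.51/2)·(0.244588 + 0.282010) = 0.949576
u(1.02) ≈ 0.9496

0.9496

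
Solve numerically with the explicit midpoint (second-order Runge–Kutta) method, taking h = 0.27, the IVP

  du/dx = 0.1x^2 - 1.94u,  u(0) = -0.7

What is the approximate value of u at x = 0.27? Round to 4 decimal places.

Midpoint: k1 = f(x_n, u_n); k2 = f(x_n + h/2, u_n + (h/2)·k1); u_{n+1} = u_n + h·k2.
x=0.000000, u=-0.700000:
  k1 = f(0.000000, -0.700000) = 1.358000
  k2 = f(0.135000, -0.516670) = 1.004162
  u ← -0.700000 + 0.27·1.004162 = -0.428876
u(0.27) ≈ -0.4289

-0.4289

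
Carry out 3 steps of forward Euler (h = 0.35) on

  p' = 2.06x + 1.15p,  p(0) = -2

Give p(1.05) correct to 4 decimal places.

Euler: p_{n+1} = p_n + h·f(x_n, p_n).
x=0.000000, p=-2.000000: f=-2.300000 → p ← -2.000000 + 0.35·(-2.300000) = -2.805000
x=0.350000, p=-2.805000: f=-2.504750 → p ← -2.805000 + 0.35·(-2.504750) = -3.681662
x=0.700000, p=-3.681662: f=-2.791912 → p ← -3.681662 + 0.35·(-2.791912) = -4.658832
p(1.05) ≈ -4.6588

-4.6588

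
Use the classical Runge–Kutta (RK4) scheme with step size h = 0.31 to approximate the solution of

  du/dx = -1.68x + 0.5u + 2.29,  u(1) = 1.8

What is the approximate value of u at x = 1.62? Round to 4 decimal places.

RK4: k1 = f(x_n, u_n); k2 = f(x_n + h/2, u_n + (h/2)·k1); k3 = f(x_n + h/2, u_n + (h/2)·k2); k4 = f(x_n + h, u_n + h·k3); u_{n+1} = u_n + (h/6)·(k1 + 2k2 + 2k3 + k4).
x=1.000000, u=1.800000:
  k1 = f(1.000000, 1.800000) = 1.510000
  k2 = f(1.155000, 2.034050) = 1.366625
  k3 = f(1.155000, 2.011827) = 1.355513
  k4 = f(1.310000, 2.220209) = 1.199305
  u ← 1.800000 + (0.31/6)·(k1 + 2k2 + 2k3 + k4) = 2.221268
x=1.310000, u=2.221268:
  k1 = f(1.310000, 2.221268) = 1.199834
  k2 = f(1.465000, 2.407243) = 1.032421
  k3 = f(1.465000, 2.381294) = 1.019447
  k4 = f(1.620000, 2.537297) = 0.837048
  u ← 2.221268 + (0.31/6)·(k1 + 2k2 + 2k3 + k4) = 2.538534
u(1.62) ≈ 2.5385

2.5385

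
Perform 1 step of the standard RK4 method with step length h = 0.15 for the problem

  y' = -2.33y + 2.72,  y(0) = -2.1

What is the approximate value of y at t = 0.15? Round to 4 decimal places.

-1.1364

RK4: k1 = f(t_n, y_n); k2 = f(t_n + h/2, y_n + (h/2)·k1); k3 = f(t_n + h/2, y_n + (h/2)·k2); k4 = f(t_n + h, y_n + h·k3); y_{n+1} = y_n + (h/6)·(k1 + 2k2 + 2k3 + k4).
t=0.000000, y=-2.100000:
  k1 = f(0.000000, -2.100000) = 7.613000
  k2 = f(0.075000, -1.529025) = 6.282628
  k3 = f(0.075000, -1.628803) = 6.515111
  k4 = f(0.150000, -1.122733) = 5.335969
  y ← -2.100000 + (0.15/6)·(k1 + 2k2 + 2k3 + k4) = -1.136389
y(0.15) ≈ -1.1364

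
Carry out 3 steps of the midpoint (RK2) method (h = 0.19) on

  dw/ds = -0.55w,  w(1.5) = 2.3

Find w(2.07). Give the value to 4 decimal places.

Midpoint: k1 = f(s_n, w_n); k2 = f(s_n + h/2, w_n + (h/2)·k1); w_{n+1} = w_n + h·k2.
s=1.500000, w=2.300000:
  k1 = f(1.500000, 2.300000) = -1.265000
  k2 = f(1.595000, 2.179825) = -1.198904
  w ← 2.300000 + 0.19·(-1.198904) = 2.072208
s=1.690000, w=2.072208:
  k1 = f(1.690000, 2.072208) = -1.139715
  k2 = f(1.785000, 1.963935) = -1.080164
  w ← 2.072208 + 0.19·(-1.080164) = 1.866977
s=1.880000, w=1.866977:
  k1 = f(1.880000, 1.866977) = -1.026837
  k2 = f(1.975000, 1.769427) = -0.973185
  w ← 1.866977 + 0.19·(-0.973185) = 1.682072
w(2.07) ≈ 1.6821

1.6821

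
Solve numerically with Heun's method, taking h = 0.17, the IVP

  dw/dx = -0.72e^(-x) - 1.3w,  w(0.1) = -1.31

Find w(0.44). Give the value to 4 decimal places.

-0.9936

Heun: k1 = f(x_n, w_n); k2 = f(x_n + h, w_n + h·k1); w_{n+1} = w_n + (h/2)·(k1 + k2).
x=0.100000, w=-1.310000:
  k1 = f(0.100000, -1.310000) = 1.051517
  k2 = f(0.270000, -1.131242) = 0.920981
  w ← -1.310000 + (0.17/2)·(1.051517 + 0.920981) = -1.142338
x=0.270000, w=-1.142338:
  k1 = f(0.270000, -1.142338) = 0.935406
  k2 = f(0.440000, -0.983319) = 0.814608
  w ← -1.142338 + (0.17/2)·(0.935406 + 0.814608) = -0.993586
w(0.44) ≈ -0.9936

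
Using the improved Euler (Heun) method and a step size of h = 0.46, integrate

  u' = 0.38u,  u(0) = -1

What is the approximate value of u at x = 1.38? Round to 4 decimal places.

-1.6855

Heun: k1 = f(x_n, u_n); k2 = f(x_n + h, u_n + h·k1); u_{n+1} = u_n + (h/2)·(k1 + k2).
x=0.000000, u=-1.000000:
  k1 = f(0.000000, -1.000000) = -0.380000
  k2 = f(0.460000, -1.174800) = -0.446424
  u ← -1.000000 + (0.46/2)·(-0.380000 + (-0.446424)) = -1.190078
x=0.460000, u=-1.190078:
  k1 = f(0.460000, -1.190078) = -0.452229
  k2 = f(0.920000, -1.398103) = -0.531279
  u ← -1.190078 + (0.46/2)·(-0.452229 + (-0.531279)) = -1.416285
x=0.920000, u=-1.416285:
  k1 = f(0.920000, -1.416285) = -0.538188
  k2 = f(1.380000, -1.663851) = -0.632263
  u ← -1.416285 + (0.46/2)·(-0.538188 + (-0.632263)) = -1.685488
u(1.38) ≈ -1.6855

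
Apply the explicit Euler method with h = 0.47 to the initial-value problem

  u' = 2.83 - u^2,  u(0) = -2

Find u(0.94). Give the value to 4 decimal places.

-4.2757

Euler: u_{n+1} = u_n + h·f(t_n, u_n).
t=0.000000, u=-2.000000: f=-1.170000 → u ← -2.000000 + 0.47·(-1.170000) = -2.549900
t=0.470000, u=-2.549900: f=-3.671990 → u ← -2.549900 + 0.47·(-3.671990) = -4.275735
u(0.94) ≈ -4.2757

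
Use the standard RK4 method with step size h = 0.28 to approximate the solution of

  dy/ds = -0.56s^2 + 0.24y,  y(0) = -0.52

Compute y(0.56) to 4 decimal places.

-0.6287

RK4: k1 = f(s_n, y_n); k2 = f(s_n + h/2, y_n + (h/2)·k1); k3 = f(s_n + h/2, y_n + (h/2)·k2); k4 = f(s_n + h, y_n + h·k3); y_{n+1} = y_n + (h/6)·(k1 + 2k2 + 2k3 + k4).
s=0.000000, y=-0.520000:
  k1 = f(0.000000, -0.520000) = -0.124800
  k2 = f(0.140000, -0.537472) = -0.139969
  k3 = f(0.140000, -0.539596) = -0.140479
  k4 = f(0.280000, -0.559334) = -0.178144
  y ← -0.520000 + (0.28/6)·(k1 + 2k2 + 2k3 + k4) = -0.560313
s=0.280000, y=-0.560313:
  k1 = f(0.280000, -0.560313) = -0.178379
  k2 = f(0.420000, -0.585286) = -0.239253
  k3 = f(0.420000, -0.593808) = -0.241298
  k4 = f(0.560000, -0.627876) = -0.326306
  y ← -0.560313 + (0.28/6)·(k1 + 2k2 + 2k3 + k4) = -0.628716
y(0.56) ≈ -0.6287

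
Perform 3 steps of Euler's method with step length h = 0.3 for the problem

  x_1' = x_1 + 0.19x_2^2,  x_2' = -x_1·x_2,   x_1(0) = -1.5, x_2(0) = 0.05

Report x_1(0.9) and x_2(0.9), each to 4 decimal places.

Euler on (x_1,x_2): x_1_{n+1} = x_1_n + h·x_1', x_2_{n+1} = x_2_n + h·x_2'.
0.000000: (-1.500000, 0.050000); f=(-1.499525, 0.075000) → (-1.949858, 0.072500)
0.300000: (-1.949858, 0.072500); f=(-1.948859, 0.141365) → (-2.534515, 0.114909)
0.600000: (-2.534515, 0.114909); f=(-2.532006, 0.291240) → (-3.294117, 0.202281)
(x_1(0.9), x_2(0.9)) ≈ (-3.2941, 0.2023)

-3.2941, 0.2023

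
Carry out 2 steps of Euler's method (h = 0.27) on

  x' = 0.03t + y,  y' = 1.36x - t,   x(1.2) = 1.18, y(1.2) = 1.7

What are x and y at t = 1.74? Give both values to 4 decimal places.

2.1491, 2.0178

Euler on (x,y): x_{n+1} = x_n + h·x', y_{n+1} = y_n + h·y'.
1.200000: (1.180000, 1.700000); f=(1.736000, 0.404800) → (1.648720, 1.809296)
1.470000: (1.648720, 1.809296); f=(1.853396, 0.772259) → (2.149137, 2.017806)
(x(1.74), y(1.74)) ≈ (2.1491, 2.0178)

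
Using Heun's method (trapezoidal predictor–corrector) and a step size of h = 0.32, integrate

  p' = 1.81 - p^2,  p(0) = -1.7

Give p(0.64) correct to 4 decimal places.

-4.2252

Heun: k1 = f(x_n, p_n); k2 = f(x_n + h, p_n + h·k1); p_{n+1} = p_n + (h/2)·(k1 + k2).
x=0.000000, p=-1.700000:
  k1 = f(0.000000, -1.700000) = -1.080000
  k2 = f(0.320000, -2.045600) = -2.374479
  p ← -1.700000 + (0.32/2)·(-1.080000 + (-2.374479)) = -2.252717
x=0.320000, p=-2.252717:
  k1 = f(0.320000, -2.252717) = -3.264733
  k2 = f(0.640000, -3.297431) = -9.063052
  p ← -2.252717 + (0.32/2)·(-3.264733 + (-9.063052)) = -4.225162
p(0.64) ≈ -4.2252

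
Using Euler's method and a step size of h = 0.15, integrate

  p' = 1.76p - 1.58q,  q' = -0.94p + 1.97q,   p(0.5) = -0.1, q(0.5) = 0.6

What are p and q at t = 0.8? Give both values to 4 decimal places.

Euler on (p,q): p_{n+1} = p_n + h·p', q_{n+1} = q_n + h·q'.
0.500000: (-0.100000, 0.600000); f=(-1.124000, 1.276000) → (-0.268600, 0.791400)
0.650000: (-0.268600, 0.791400); f=(-1.723148, 1.811542) → (-0.527072, 1.063131)
(p(0.8), q(0.8)) ≈ (-0.5271, 1.0631)

-0.5271, 1.0631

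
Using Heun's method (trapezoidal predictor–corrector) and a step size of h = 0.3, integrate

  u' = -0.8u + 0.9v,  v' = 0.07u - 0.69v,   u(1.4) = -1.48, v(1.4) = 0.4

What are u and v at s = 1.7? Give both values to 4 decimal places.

Heun on (u,v): k1 = f(s_n, state_n); k2 = f(s_n + h, state_n + h·k1); state_{n+1} = state_n + (h/2)·(k1 + k2).
1.400000: (-1.480000, 0.400000)
  k1 = (1.544000, -0.379600)
  predictor → (-1.016800, 0.286120)
  k2 = (1.070948, -0.268599)
  → (-1.087758, 0.302770)
(u(1.7), v(1.7)) ≈ (-1.0878, 0.3028)

-1.0878, 0.3028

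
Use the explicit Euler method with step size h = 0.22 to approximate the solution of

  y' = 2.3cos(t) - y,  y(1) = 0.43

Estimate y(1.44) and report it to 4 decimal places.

0.6487

Euler: y_{n+1} = y_n + h·f(t_n, y_n).
t=1.000000, y=0.430000: f=0.812695 → y ← 0.430000 + 0.22·0.812695 = 0.608793
t=1.220000, y=0.608793: f=0.181592 → y ← 0.608793 + 0.22·0.181592 = 0.648743
y(1.44) ≈ 0.6487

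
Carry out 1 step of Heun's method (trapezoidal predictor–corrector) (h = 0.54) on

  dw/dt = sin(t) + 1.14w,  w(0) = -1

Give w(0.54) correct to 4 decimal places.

Heun: k1 = f(t_n, w_n); k2 = f(t_n + h, w_n + h·k1); w_{n+1} = w_n + (h/2)·(k1 + k2).
t=0.000000, w=-1.000000:
  k1 = f(0.000000, -1.000000) = -1.140000
  k2 = f(0.540000, -1.615600) = -1.327648
  w ← -1.000000 + (0.54/2)·(-1.140000 + (-1.327648)) = -1.666265
w(0.54) ≈ -1.6663

-1.6663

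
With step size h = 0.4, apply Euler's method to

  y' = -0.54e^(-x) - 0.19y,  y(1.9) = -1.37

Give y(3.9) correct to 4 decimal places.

-0.9913

Euler: y_{n+1} = y_n + h·f(x_n, y_n).
x=1.900000, y=-1.370000: f=0.179533 → y ← -1.370000 + 0.4·0.179533 = -1.298187
x=2.300000, y=-1.298187: f=0.192516 → y ← -1.298187 + 0.4·0.192516 = -1.221181
x=2.700000, y=-1.221181: f=0.195733 → y ← -1.221181 + 0.4·0.195733 = -1.142887
x=3.100000, y=-1.142887: f=0.192822 → y ← -1.142887 + 0.4·0.192822 = -1.065758
x=3.500000, y=-1.065758: f=0.186188 → y ← -1.065758 + 0.4·0.186188 = -0.991283
y(3.9) ≈ -0.9913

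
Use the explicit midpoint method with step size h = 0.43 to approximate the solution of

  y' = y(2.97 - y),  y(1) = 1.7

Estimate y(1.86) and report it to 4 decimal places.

2.7382

Midpoint: k1 = f(t_n, y_n); k2 = f(t_n + h/2, y_n + (h/2)·k1); y_{n+1} = y_n + h·k2.
t=1.000000, y=1.700000:
  k1 = f(1.000000, 1.700000) = 2.159000
  k2 = f(1.215000, 2.164185) = 1.743933
  y ← 1.700000 + 0.43·1.743933 = 2.449891
t=1.430000, y=2.449891:
  k1 = f(1.430000, 2.449891) = 1.274210
  k2 = f(1.645000, 2.723846) = 0.670485
  y ← 2.449891 + 0.43·0.670485 = 2.738200
y(1.86) ≈ 2.7382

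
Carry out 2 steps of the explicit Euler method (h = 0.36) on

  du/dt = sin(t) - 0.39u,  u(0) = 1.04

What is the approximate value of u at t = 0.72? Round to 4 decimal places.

0.8953

Euler: u_{n+1} = u_n + h·f(t_n, u_n).
t=0.000000, u=1.040000: f=-0.405600 → u ← 1.040000 + 0.36·(-0.405600) = 0.893984
t=0.360000, u=0.893984: f=0.003620 → u ← 0.893984 + 0.36·0.003620 = 0.895287
u(0.72) ≈ 0.8953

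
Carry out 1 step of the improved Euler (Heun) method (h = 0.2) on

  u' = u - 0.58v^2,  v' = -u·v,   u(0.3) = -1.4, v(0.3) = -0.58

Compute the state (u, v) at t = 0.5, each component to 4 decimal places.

-1.7634, -0.7888

Heun on (u,v): k1 = f(t_n, state_n); k2 = f(t_n + h, state_n + h·k1); state_{n+1} = state_n + (h/2)·(k1 + k2).
0.300000: (-1.400000, -0.580000)
  k1 = (-1.595112, -0.812000)
  predictor → (-1.719022, -0.742400)
  k2 = (-2.038694, -1.276202)
  → (-1.763381, -0.788820)
(u(0.5), v(0.5)) ≈ (-1.7634, -0.7888)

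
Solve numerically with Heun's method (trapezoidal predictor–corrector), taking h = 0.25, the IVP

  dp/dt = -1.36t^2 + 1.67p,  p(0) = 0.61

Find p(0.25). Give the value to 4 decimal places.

Heun: k1 = f(t_n, p_n); k2 = f(t_n + h, p_n + h·k1); p_{n+1} = p_n + (h/2)·(k1 + k2).
t=0.000000, p=0.610000:
  k1 = f(0.000000, 0.610000) = 1.018700
  k2 = f(0.250000, 0.864675) = 1.359007
  p ← 0.610000 + (0.25/2)·(1.018700 + 1.359007) = 0.907213
p(0.25) ≈ 0.9072

0.9072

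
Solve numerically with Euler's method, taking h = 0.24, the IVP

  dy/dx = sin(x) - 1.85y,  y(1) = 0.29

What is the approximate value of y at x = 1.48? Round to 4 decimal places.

0.4289

Euler: y_{n+1} = y_n + h·f(x_n, y_n).
x=1.000000, y=0.290000: f=0.304971 → y ← 0.290000 + 0.24·0.304971 = 0.363193
x=1.240000, y=0.363193: f=0.273877 → y ← 0.363193 + 0.24·0.273877 = 0.428923
y(1.48) ≈ 0.4289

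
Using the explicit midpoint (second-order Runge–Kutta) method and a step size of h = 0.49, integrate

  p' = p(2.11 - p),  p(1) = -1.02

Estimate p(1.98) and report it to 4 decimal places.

Midpoint: k1 = f(t_n, p_n); k2 = f(t_n + h/2, p_n + (h/2)·k1); p_{n+1} = p_n + h·k2.
t=1.000000, p=-1.020000:
  k1 = f(1.000000, -1.020000) = -3.192600
  k2 = f(1.245000, -1.802187) = -7.050493
  p ← -1.020000 + 0.49·(-7.050493) = -4.474741
t=1.490000, p=-4.474741:
  k1 = f(1.490000, -4.474741) = -29.465014
  k2 = f(1.735000, -11.693670) = -161.415559
  p ← -4.474741 + 0.49·(-161.415559) = -83.568365
p(1.98) ≈ -83.5684

-83.5684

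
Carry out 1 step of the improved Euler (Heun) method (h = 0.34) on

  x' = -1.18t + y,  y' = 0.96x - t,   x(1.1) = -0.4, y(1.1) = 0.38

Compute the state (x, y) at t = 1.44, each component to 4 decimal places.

Heun on (x,y): k1 = f(t_n, state_n); k2 = f(t_n + h, state_n + h·k1); state_{n+1} = state_n + (h/2)·(k1 + k2).
1.100000: (-0.400000, 0.380000)
  k1 = (-0.918000, -1.484000)
  predictor → (-0.712120, -0.124560)
  k2 = (-1.823760, -2.123635)
  → (-0.866099, -0.233298)
(x(1.44), y(1.44)) ≈ (-0.8661, -0.2333)

-0.8661, -0.2333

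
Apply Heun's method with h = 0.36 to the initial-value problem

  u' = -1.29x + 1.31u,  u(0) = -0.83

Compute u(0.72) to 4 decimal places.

Heun: k1 = f(x_n, u_n); k2 = f(x_n + h, u_n + h·k1); u_{n+1} = u_n + (h/2)·(k1 + k2).
x=0.000000, u=-0.830000:
  k1 = f(0.000000, -0.830000) = -1.087300
  k2 = f(0.360000, -1.221428) = -2.064471
  u ← -0.830000 + (0.36/2)·(-1.087300 + (-2.064471)) = -1.397319
x=0.360000, u=-1.397319:
  k1 = f(0.360000, -1.397319) = -2.294888
  k2 = f(0.720000, -2.223478) = -3.841556
  u ← -1.397319 + (0.36/2)·(-2.294888 + (-3.841556)) = -2.501879
u(0.72) ≈ -2.5019

-2.5019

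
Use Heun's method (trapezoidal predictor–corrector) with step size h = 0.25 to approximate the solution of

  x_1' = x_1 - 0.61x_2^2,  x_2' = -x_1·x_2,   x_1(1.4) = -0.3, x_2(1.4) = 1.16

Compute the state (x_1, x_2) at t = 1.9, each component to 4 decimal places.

Heun on (x_1,x_2): k1 = f(t_n, state_n); k2 = f(t_n + h, state_n + h·k1); state_{n+1} = state_n + (h/2)·(k1 + k2).
1.400000: (-0.300000, 1.160000)
  k1 = (-1.120816, 0.348000)
  predictor → (-0.580204, 1.247000)
  k2 = (-1.528759, 0.723514)
  → (-0.631197, 1.293939)
1.650000: (-0.631197, 1.293939)
  k1 = (-1.652507, 0.816731)
  predictor → (-1.044324, 1.498122)
  k2 = (-2.413389, 1.564524)
  → (-1.139434, 1.591596)
(x_1(1.9), x_2(1.9)) ≈ (-1.1394, 1.5916)

-1.1394, 1.5916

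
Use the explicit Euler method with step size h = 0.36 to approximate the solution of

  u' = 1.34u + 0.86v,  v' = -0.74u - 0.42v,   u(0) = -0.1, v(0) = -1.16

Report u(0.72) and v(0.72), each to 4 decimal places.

-1.0487, -0.6780

Euler on (u,v): u_{n+1} = u_n + h·u', v_{n+1} = v_n + h·v'.
0.000000: (-0.100000, -1.160000); f=(-1.131600, 0.561200) → (-0.507376, -0.957968)
0.360000: (-0.507376, -0.957968); f=(-1.503736, 0.777805) → (-1.048721, -0.677958)
(u(0.72), v(0.72)) ≈ (-1.0487, -0.6780)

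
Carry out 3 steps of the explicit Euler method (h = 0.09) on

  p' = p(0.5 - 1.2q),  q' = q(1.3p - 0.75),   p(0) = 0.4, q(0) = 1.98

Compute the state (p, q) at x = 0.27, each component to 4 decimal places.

Euler on (p,q): p_{n+1} = p_n + h·p', q_{n+1} = q_n + h·q'.
0.000000: (0.400000, 1.980000); f=(-0.750400, -0.455400) → (0.332464, 1.939014)
0.090000: (0.332464, 1.939014); f=(-0.607351, -0.616212) → (0.277802, 1.883555)
0.180000: (0.277802, 1.883555); f=(-0.489006, -0.732433) → (0.233792, 1.817636)
(p(0.27), q(0.27)) ≈ (0.2338, 1.8176)

0.2338, 1.8176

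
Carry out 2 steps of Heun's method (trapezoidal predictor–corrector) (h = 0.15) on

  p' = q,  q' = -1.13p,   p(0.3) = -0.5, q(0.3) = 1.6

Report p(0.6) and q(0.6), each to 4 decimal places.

-0.0008, 1.6862

Heun on (p,q): k1 = f(x_n, state_n); k2 = f(x_n + h, state_n + h·k1); state_{n+1} = state_n + (h/2)·(k1 + k2).
0.300000: (-0.500000, 1.600000)
  k1 = (1.600000, 0.565000)
  predictor → (-0.260000, 1.684750)
  k2 = (1.684750, 0.293800)
  → (-0.253644, 1.664410)
0.450000: (-0.253644, 1.664410)
  k1 = (1.664410, 0.286617)
  predictor → (-0.003982, 1.707403)
  k2 = (1.707403, 0.004500)
  → (-0.000758, 1.686244)
(p(0.6), q(0.6)) ≈ (-0.0008, 1.6862)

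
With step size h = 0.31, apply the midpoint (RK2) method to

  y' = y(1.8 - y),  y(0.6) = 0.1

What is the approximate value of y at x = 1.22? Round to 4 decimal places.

Midpoint: k1 = f(x_n, y_n); k2 = f(x_n + h/2, y_n + (h/2)·k1); y_{n+1} = y_n + h·k2.
x=0.600000, y=0.100000:
  k1 = f(0.600000, 0.100000) = 0.170000
  k2 = f(0.755000, 0.126350) = 0.211466
  y ← 0.100000 + 0.31·0.211466 = 0.165554
x=0.910000, y=0.165554:
  k1 = f(0.910000, 0.165554) = 0.270590
  k2 = f(1.065000, 0.207496) = 0.330438
  y ← 0.165554 + 0.31·0.330438 = 0.267990
y(1.22) ≈ 0.2680

0.2680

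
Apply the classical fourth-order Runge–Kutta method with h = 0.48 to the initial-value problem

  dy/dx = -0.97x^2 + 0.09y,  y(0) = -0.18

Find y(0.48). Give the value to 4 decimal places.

-0.2241

RK4: k1 = f(x_n, y_n); k2 = f(x_n + h/2, y_n + (h/2)·k1); k3 = f(x_n + h/2, y_n + (h/2)·k2); k4 = f(x_n + h, y_n + h·k3); y_{n+1} = y_n + (h/6)·(k1 + 2k2 + 2k3 + k4).
x=0.000000, y=-0.180000:
  k1 = f(0.000000, -0.180000) = -0.016200
  k2 = f(0.240000, -0.183888) = -0.072422
  k3 = f(0.240000, -0.197381) = -0.073636
  k4 = f(0.480000, -0.215345) = -0.242869
  y ← -0.180000 + (0.48/6)·(k1 + 2k2 + 2k3 + k4) = -0.224095
y(0.48) ≈ -0.2241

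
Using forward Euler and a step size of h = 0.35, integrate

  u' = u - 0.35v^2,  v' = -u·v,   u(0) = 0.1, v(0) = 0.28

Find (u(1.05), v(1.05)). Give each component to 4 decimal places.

0.2083, 0.2438

Euler on (u,v): u_{n+1} = u_n + h·u', v_{n+1} = v_n + h·v'.
0.000000: (0.100000, 0.280000); f=(0.072560, -0.028000) → (0.125396, 0.270200)
0.350000: (0.125396, 0.270200); f=(0.099843, -0.033882) → (0.160341, 0.258341)
0.700000: (0.160341, 0.258341); f=(0.136982, -0.041423) → (0.208285, 0.243843)
(u(1.05), v(1.05)) ≈ (0.2083, 0.2438)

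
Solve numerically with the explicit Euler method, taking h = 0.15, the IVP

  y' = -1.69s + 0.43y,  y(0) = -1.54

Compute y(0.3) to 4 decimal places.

-1.7831

Euler: y_{n+1} = y_n + h·f(s_n, y_n).
s=0.000000, y=-1.540000: f=-0.662200 → y ← -1.540000 + 0.15·(-0.662200) = -1.639330
s=0.150000, y=-1.639330: f=-0.958412 → y ← -1.639330 + 0.15·(-0.958412) = -1.783092
y(0.3) ≈ -1.7831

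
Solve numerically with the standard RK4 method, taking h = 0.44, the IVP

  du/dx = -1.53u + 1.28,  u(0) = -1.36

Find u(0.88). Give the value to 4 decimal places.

0.2628

RK4: k1 = f(x_n, u_n); k2 = f(x_n + h/2, u_n + (h/2)·k1); k3 = f(x_n + h/2, u_n + (h/2)·k2); k4 = f(x_n + h, u_n + h·k3); u_{n+1} = u_n + (h/6)·(k1 + 2k2 + 2k3 + k4).
x=0.000000, u=-1.360000:
  k1 = f(0.000000, -1.360000) = 3.360800
  k2 = f(0.220000, -0.620624) = 2.229555
  k3 = f(0.220000, -0.869498) = 2.610332
  k4 = f(0.440000, -0.211454) = 1.603525
  u ← -1.360000 + (0.44/6)·(k1 + 2k2 + 2k3 + k4) = -0.286099
x=0.440000, u=-0.286099:
  k1 = f(0.440000, -0.286099) = 1.717732
  k2 = f(0.660000, 0.091802) = 1.139544
  k3 = f(0.660000, -0.035400) = 1.334162
  k4 = f(0.880000, 0.300932) = 0.819574
  u ← -0.286099 + (0.44/6)·(k1 + 2k2 + 2k3 + k4) = 0.262780
u(0.88) ≈ 0.2628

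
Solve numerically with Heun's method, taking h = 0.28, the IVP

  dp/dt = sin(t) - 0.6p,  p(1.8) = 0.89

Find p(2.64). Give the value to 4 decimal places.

1.0267

Heun: k1 = f(t_n, p_n); k2 = f(t_n + h, p_n + h·k1); p_{n+1} = p_n + (h/2)·(k1 + k2).
t=1.800000, p=0.890000:
  k1 = f(1.800000, 0.890000) = 0.439848
  k2 = f(2.080000, 1.013157) = 0.265239
  p ← 0.890000 + (0.28/2)·(0.439848 + 0.265239) = 0.988712
t=2.080000, p=0.988712:
  k1 = f(2.080000, 0.988712) = 0.279906
  k2 = f(2.360000, 1.067086) = 0.064159
  p ← 0.988712 + (0.28/2)·(0.279906 + 0.064159) = 1.036881
t=2.360000, p=1.036881:
  k1 = f(2.360000, 1.036881) = 0.082282
  k2 = f(2.640000, 1.059920) = -0.155129
  p ← 1.036881 + (0.28/2)·(0.082282 + (-0.155129)) = 1.026683
p(2.64) ≈ 1.0267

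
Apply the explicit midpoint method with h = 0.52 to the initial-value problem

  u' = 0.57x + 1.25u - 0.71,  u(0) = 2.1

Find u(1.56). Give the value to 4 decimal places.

11.7221

Midpoint: k1 = f(x_n, u_n); k2 = f(x_n + h/2, u_n + (h/2)·k1); u_{n+1} = u_n + h·k2.
x=0.000000, u=2.100000:
  k1 = f(0.000000, 2.100000) = 1.915000
  k2 = f(0.260000, 2.597900) = 2.685575
  u ← 2.100000 + 0.52·2.685575 = 3.496499
x=0.520000, u=3.496499:
  k1 = f(0.520000, 3.496499) = 3.957024
  k2 = f(0.780000, 4.525325) = 5.391256
  u ← 3.496499 + 0.52·5.391256 = 6.299952
x=1.040000, u=6.299952:
  k1 = f(1.040000, 6.299952) = 7.757740
  k2 = f(1.300000, 8.316965) = 10.427206
  u ← 6.299952 + 0.52·10.427206 = 11.722100
u(1.56) ≈ 11.7221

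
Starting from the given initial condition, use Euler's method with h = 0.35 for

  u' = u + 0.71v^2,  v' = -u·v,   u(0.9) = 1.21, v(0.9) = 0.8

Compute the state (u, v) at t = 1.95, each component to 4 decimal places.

3.3456, 0.0231

Euler on (u,v): u_{n+1} = u_n + h·u', v_{n+1} = v_n + h·v'.
0.900000: (1.210000, 0.800000); f=(1.664400, -0.968000) → (1.792540, 0.461200)
1.250000: (1.792540, 0.461200); f=(1.943561, -0.826719) → (2.472786, 0.171848)
1.600000: (2.472786, 0.171848); f=(2.493754, -0.424944) → (3.345600, 0.023118)
(u(1.95), v(1.95)) ≈ (3.3456, 0.0231)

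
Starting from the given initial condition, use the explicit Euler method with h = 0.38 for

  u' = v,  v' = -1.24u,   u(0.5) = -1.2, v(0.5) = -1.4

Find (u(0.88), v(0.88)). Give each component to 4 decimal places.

Euler on (u,v): u_{n+1} = u_n + h·u', v_{n+1} = v_n + h·v'.
0.500000: (-1.200000, -1.400000); f=(-1.400000, 1.488000) → (-1.732000, -0.834560)
(u(0.88), v(0.88)) ≈ (-1.7320, -0.8346)

-1.7320, -0.8346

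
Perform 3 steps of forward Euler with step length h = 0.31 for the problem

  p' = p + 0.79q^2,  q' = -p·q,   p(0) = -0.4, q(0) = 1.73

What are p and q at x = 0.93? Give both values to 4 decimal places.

Euler on (p,q): p_{n+1} = p_n + h·p', q_{n+1} = q_n + h·q'.
0.000000: (-0.400000, 1.730000); f=(1.964391, 0.692000) → (0.208961, 1.944520)
0.310000: (0.208961, 1.944520); f=(3.196076, -0.406329) → (1.199745, 1.818558)
0.620000: (1.199745, 1.818558); f=(3.812396, -2.181805) → (2.381587, 1.142198)
(p(0.93), q(0.93)) ≈ (2.3816, 1.1422)

2.3816, 1.1422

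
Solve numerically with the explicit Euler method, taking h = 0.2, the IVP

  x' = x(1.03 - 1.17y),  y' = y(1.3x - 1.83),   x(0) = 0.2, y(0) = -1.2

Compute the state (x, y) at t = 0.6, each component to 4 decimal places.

Euler on (x,y): x_{n+1} = x_n + h·x', y_{n+1} = y_n + h·y'.
0.000000: (0.200000, -1.200000); f=(0.486800, 1.884000) → (0.297360, -0.823200)
0.200000: (0.297360, -0.823200); f=(0.592681, 1.188233) → (0.415896, -0.585553)
0.400000: (0.415896, -0.585553); f=(0.713303, 0.754974) → (0.558557, -0.434558)
(x(0.6), y(0.6)) ≈ (0.5586, -0.4346)

0.5586, -0.4346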